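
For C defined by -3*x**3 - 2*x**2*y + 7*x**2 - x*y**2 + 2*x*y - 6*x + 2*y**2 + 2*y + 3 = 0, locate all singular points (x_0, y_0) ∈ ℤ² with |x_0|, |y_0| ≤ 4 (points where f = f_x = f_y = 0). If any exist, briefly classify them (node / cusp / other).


Singular points: {(1, -1)}; classification: cusp.

Compute partial derivatives:
  f_x = -9*x**2 - 4*x*y + 14*x - y**2 + 2*y - 6.
  f_y = -2*x**2 - 2*x*y + 2*x + 4*y + 2.
Scan x_0 ∈ {−4, ..., 4}. For each x_0, f_y(x_0, y) is a polynomial in y; find its integer roots y ∈ {−4, ..., 4}, then test f_x and f at those candidates.
  x = -4: f_y(-4, y) = 12*y - 38; no integer root y with |y| ≤ 4.
  x = -3: f_y(-3, y) = 10*y - 22; no integer root y with |y| ≤ 4.
  x = -2: f_y(-2, y) = 8*y - 10; no integer root y with |y| ≤ 4.
  x = -1: f_y(-1, y) = 6*y - 2; no integer root y with |y| ≤ 4.
  x = 0: f_y(0, y) = 4*y + 2; no integer root y with |y| ≤ 4.
  x = 1: f_y(1, y) = 2*y + 2; vanishes at y ∈ {-1}. (1, -1): f_x = 0, f = 0 — SINGULAR.
  x = 2: f_y(2, y) = -2; no integer root y with |y| ≤ 4.
  x = 3: f_y(3, y) = -2*y - 10; no integer root y with |y| ≤ 4.
  x = 4: f_y(4, y) = -4*y - 22; no integer root y with |y| ≤ 4.
Only singular point on the grid: (1, -1).
Classify: substitute x = 1 + u, y = -1 + v and expand: f = -3*u**3 - 2*u**2*v - u*v**2 + v**2.
No constant or linear terms (consistent with a singular point). Quadratic part: v**2. Cubic part: -3*u**3 - 2*u**2*v - u*v**2.
The quadratic part v**2 is a perfect square, so there is a single (double) tangent line v = 0, i.e. y = -1. Restricting the cubic part to that line (v = 0) leaves -3*u**3 ≠ 0, so f is not divisible by v and the branch is v² ≈ 3*u**3 to lowest order — this is a cusp.
Classification: cusp.


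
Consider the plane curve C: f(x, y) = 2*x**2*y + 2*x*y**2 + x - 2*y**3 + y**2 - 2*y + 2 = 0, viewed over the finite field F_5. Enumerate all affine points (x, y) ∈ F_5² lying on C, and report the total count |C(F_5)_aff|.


Affine F_5-points: {(2, 2), (2, 4), (3, 0)}; count = 3.

For each of the 25 pairs (x, y) ∈ F_5², evaluate f(x, y) mod 5. Record the zeros.
  x = 0: [0↦2, 1↦4, 2↦1, 3↦1, 4↦2]  zeros at y ∈ ∅
  x = 1: [0↦3, 1↦4, 2↦4, 3↦1, 4↦3]  zeros at y ∈ ∅
  x = 2: [0↦4, 1↦3, 2↦0, 3↦3, 4↦0]  zeros at y ∈ {2, 4}
  x = 3: [0↦0, 1↦1, 2↦4, 3↦2, 4↦3]  zeros at y ∈ {0}
  x = 4: [0↦1, 1↦3, 2↦1, 3↦3, 4↦2]  zeros at y ∈ ∅
Collecting zeros: affine points = {(2, 2), (2, 4), (3, 0)}.
Total count |C(F_5)_aff| = 3.


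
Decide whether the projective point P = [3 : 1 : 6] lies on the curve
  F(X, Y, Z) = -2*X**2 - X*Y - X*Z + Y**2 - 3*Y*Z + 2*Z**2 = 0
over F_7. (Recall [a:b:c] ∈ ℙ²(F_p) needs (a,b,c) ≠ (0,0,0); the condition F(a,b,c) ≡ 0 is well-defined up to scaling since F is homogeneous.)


F(3,1,6) ≡ 2 (mod 7); P is NOT on the curve.

Evaluate F(3, 1, 6) term-by-term (mod 7).
  -2*X**2 ↦ -2·9·1·1 = -18
  -X*Y ↦ -1·3·1·1 = -3
  -X*Z ↦ -1·3·1·6 = -18
  Y**2 ↦ 1·1·1·1 = 1
  -3*Y*Z ↦ -3·1·1·6 = -18
  2*Z**2 ↦ 2·1·1·36 = 72
Sum: F(3, 1, 6) = (-18) + (-3) + (-18) + (1) + (-18) + (72) = 16.
Reducing mod 7: 16 ≡ 2 (mod 7).
Since F(a, b, c) ≡ 2 ≠ 0 (mod 7), P does NOT lie on the curve.


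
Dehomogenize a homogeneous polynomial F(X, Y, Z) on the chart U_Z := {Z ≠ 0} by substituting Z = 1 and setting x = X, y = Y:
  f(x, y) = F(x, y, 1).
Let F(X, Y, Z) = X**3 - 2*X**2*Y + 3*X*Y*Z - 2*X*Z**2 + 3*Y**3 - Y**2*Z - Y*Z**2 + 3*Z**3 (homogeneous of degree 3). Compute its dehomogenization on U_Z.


f(x, y) = x**3 - 2*x**2*y + 3*x*y - 2*x + 3*y**3 - y**2 - y + 3

On U_Z we set Z = 1. Each monomial c·X^i·Y^j·Z^k in F becomes c·x^i·y^j·1^k = c·x^i·y^j.
Substituting Z = 1: F(X, Y, 1) = x**3 - 2*x**2*y + 3*x*y - 2*x + 3*y**3 - y**2 - y + 3.
Note: deg(f) ≤ deg(F) = 3; strict inequality happens when F is divisible by Z (lost terms).


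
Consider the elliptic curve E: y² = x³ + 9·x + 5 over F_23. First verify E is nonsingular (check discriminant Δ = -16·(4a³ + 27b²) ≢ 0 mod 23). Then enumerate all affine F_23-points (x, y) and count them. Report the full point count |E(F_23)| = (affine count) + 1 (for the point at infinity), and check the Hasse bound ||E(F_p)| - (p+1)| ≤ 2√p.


Affine points = {(2, 10), (2, 13), (3, 6), (3, 17), (4, 6), (4, 17), (11, 3), (11, 20), (12, 1), (12, 22), (14, 0), (16, 6), (16, 17), (21, 5), (21, 18), (22, 8), (22, 15)}; affine count = 17; |E(F_23)| = 18.

Discriminant check: Δ ∝ 4a³ + 27b² = 4·9³ + 27·5² = 4·729 + 27·25 ≡ 3 (mod 23). Nonzero ⇒ E is nonsingular.
For each x ∈ F_23, compute rhs = x³ + 9·x + 5 mod 23, then count y ∈ F_23 with y² ≡ rhs.
  x = 0: rhs = 5, matching y values: none (0 points).
  x = 1: rhs = 15, matching y values: none (0 points).
  x = 2: rhs = 8, matching y values: 10, 13 (2 points).
  x = 3: rhs = 13, matching y values: 6, 17 (2 points).
  x = 4: rhs = 13, matching y values: 6, 17 (2 points).
  x = 5: rhs = 14, matching y values: none (0 points).
  x = 6: rhs = 22, matching y values: none (0 points).
  x = 7: rhs = 20, matching y values: none (0 points).
  x = 8: rhs = 14, matching y values: none (0 points).
  x = 9: rhs = 10, matching y values: none (0 points).
  x = 10: rhs = 14, matching y values: none (0 points).
  x = 11: rhs = 9, matching y values: 3, 20 (2 points).
  x = 12: rhs = 1, matching y values: 1, 22 (2 points).
  x = 13: rhs = 19, matching y values: none (0 points).
  x = 14: rhs = 0, matching y values: 0 (1 points).
  x = 15: rhs = 19, matching y values: none (0 points).
  x = 16: rhs = 13, matching y values: 6, 17 (2 points).
  x = 17: rhs = 11, matching y values: none (0 points).
  x = 18: rhs = 19, matching y values: none (0 points).
  x = 19: rhs = 20, matching y values: none (0 points).
  x = 20: rhs = 20, matching y values: none (0 points).
  x = 21: rhs = 2, matching y values: 5, 18 (2 points).
  x = 22: rhs = 18, matching y values: 8, 15 (2 points).
Total affine count: 17.
Full point count |E(F_23)| = 17 + 1 = 18.
Hasse bound: |18 − (23+1)| = |-6| = 6 ≤ 2√23 ≈ 9.5917 ✓.


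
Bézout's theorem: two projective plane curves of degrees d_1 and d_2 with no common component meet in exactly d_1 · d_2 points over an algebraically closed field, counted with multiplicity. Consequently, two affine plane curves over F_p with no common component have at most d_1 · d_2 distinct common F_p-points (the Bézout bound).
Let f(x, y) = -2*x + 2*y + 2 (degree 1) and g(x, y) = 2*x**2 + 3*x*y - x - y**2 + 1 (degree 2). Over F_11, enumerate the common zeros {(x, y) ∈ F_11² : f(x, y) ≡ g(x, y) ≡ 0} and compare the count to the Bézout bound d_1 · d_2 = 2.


Common zeros: {(0, 10), (6, 5)}; count = 2; Bézout bound = 2.

deg(f) = 1, deg(g) = 2, so Bézout bound = 2.
Scan x ∈ F_11. For each x, list the y ∈ F_11 with f(x, y) ≡ 0 and those with g(x, y) ≡ 0 (mod 11); the common zeros in that column are the intersection.
  x = 0: f ≡ 0 at y ∈ {10}; g ≡ 0 at y ∈ {1, 10}; common: {10}.
  x = 1: f ≡ 0 at y ∈ {0}; g ≡ 0 at y ∈ ∅; common: ∅.
  x = 2: f ≡ 0 at y ∈ {1}; g ≡ 0 at y ∈ {7, 10}; common: ∅.
  x = 3: f ≡ 0 at y ∈ {2}; g ≡ 0 at y ∈ ∅; common: ∅.
  x = 4: f ≡ 0 at y ∈ {3}; g ≡ 0 at y ∈ ∅; common: ∅.
  x = 5: f ≡ 0 at y ∈ {4}; g ≡ 0 at y ∈ ∅; common: ∅.
  x = 6: f ≡ 0 at y ∈ {5}; g ≡ 0 at y ∈ {2, 5}; common: {5}.
  x = 7: f ≡ 0 at y ∈ {6}; g ≡ 0 at y ∈ ∅; common: ∅.
  x = 8: f ≡ 0 at y ∈ {7}; g ≡ 0 at y ∈ {0, 2}; common: ∅.
  x = 9: f ≡ 0 at y ∈ {8}; g ≡ 0 at y ∈ {0, 5}; common: ∅.
  x = 10: f ≡ 0 at y ∈ {9}; g ≡ 0 at y ∈ {1, 7}; common: ∅.
Collecting: common zeros = {(0, 10), (6, 5)}, so the count is 2.
Comparison with the Bézout bound: 2 ≤ 2 = deg(f)·deg(g), as expected for curves with no common component (the bound is attained).


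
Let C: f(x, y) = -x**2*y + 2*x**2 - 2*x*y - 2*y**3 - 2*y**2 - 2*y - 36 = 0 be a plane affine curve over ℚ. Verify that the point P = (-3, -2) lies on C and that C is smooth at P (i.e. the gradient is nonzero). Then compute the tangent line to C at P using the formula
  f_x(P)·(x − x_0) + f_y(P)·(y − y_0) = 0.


Tangent line at P: -20*x - 21*y - 102 = 0.

Step 1: f(-3, -2) = 0, so P lies on C.
Step 2: partial derivatives
  f_x(x, y) = -2*x*y + 4*x - 2*y, f_y(x, y) = -x**2 - 2*x - 6*y**2 - 4*y - 2.
  f_x(P) = -20, f_y(P) = -21 (gradient nonzero, so P is smooth).
Step 3: tangent line at P: -20·(x − -3) + -21·(y − -2) = 0.
Expanding: -20*x - 21*y - 102 = 0.


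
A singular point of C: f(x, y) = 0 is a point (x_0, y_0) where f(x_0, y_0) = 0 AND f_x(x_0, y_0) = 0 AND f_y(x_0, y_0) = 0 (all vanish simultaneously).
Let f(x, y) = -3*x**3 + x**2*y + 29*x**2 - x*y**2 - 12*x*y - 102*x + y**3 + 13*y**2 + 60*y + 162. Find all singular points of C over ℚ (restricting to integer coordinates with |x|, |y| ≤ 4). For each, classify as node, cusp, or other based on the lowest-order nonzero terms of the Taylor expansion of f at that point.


Singular points: {(3, -3)}; classification: node.

Compute partial derivatives:
  f_x = -9*x**2 + 2*x*y + 58*x - y**2 - 12*y - 102.
  f_y = x**2 - 2*x*y - 12*x + 3*y**2 + 26*y + 60.
Scan x_0 ∈ {−4, ..., 4}. For each x_0, f_y(x_0, y) is a polynomial in y; find its integer roots y ∈ {−4, ..., 4}, then test f_x and f at those candidates.
  x = -4: f_y(-4, y) = 3*y**2 + 34*y + 124; no integer root y with |y| ≤ 4.
  x = -3: f_y(-3, y) = 3*y**2 + 32*y + 105; no integer root y with |y| ≤ 4.
  x = -2: f_y(-2, y) = 3*y**2 + 30*y + 88; no integer root y with |y| ≤ 4.
  x = -1: f_y(-1, y) = 3*y**2 + 28*y + 73; no integer root y with |y| ≤ 4.
  x = 0: f_y(0, y) = 3*y**2 + 26*y + 60; no integer root y with |y| ≤ 4.
  x = 1: f_y(1, y) = 3*y**2 + 24*y + 49; no integer root y with |y| ≤ 4.
  x = 2: f_y(2, y) = 3*y**2 + 22*y + 40; vanishes at y ∈ {-4}. (2, -4): f_x = -6 ≠ 0.
  x = 3: f_y(3, y) = 3*y**2 + 20*y + 33; vanishes at y ∈ {-3}. (3, -3): f_x = 0, f = 0 — SINGULAR.
  x = 4: f_y(4, y) = 3*y**2 + 18*y + 28; no integer root y with |y| ≤ 4.
Only singular point on the grid: (3, -3).
Classify: substitute x = 3 + u, y = -3 + v and expand: f = -3*u**3 + u**2*v - u**2 - u*v**2 + v**3 + v**2.
No constant or linear terms (consistent with a singular point). Quadratic part: -u**2 + v**2. Cubic part: -3*u**3 + u**2*v - u*v**2 + v**3.
The quadratic part v**2 - u**2 = (v − u)(v + u) splits into two distinct linear factors, so there are two distinct tangent lines y − -3 = ±(x − 3) — this is a node (ordinary double point).
Classification: node.


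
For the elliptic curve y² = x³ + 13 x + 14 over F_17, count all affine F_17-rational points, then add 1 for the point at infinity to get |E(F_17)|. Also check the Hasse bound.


Affine points = {(5, 0), (6, 6), (6, 11), (8, 1), (8, 16), (11, 3), (11, 14), (13, 0), (14, 4), (14, 13), (16, 0)}; affine count = 11; |E(F_17)| = 12.

Discriminant check: Δ ∝ 4a³ + 27b² = 4·13³ + 27·14² = 4·2197 + 27·196 ≡ 4 (mod 17). Nonzero ⇒ E is nonsingular.
For each x ∈ F_17, compute rhs = x³ + 13·x + 14 mod 17, then count y ∈ F_17 with y² ≡ rhs.
  x = 0: rhs = 14, matching y values: none (0 points).
  x = 1: rhs = 11, matching y values: none (0 points).
  x = 2: rhs = 14, matching y values: none (0 points).
  x = 3: rhs = 12, matching y values: none (0 points).
  x = 4: rhs = 11, matching y values: none (0 points).
  x = 5: rhs = 0, matching y values: 0 (1 points).
  x = 6: rhs = 2, matching y values: 6, 11 (2 points).
  x = 7: rhs = 6, matching y values: none (0 points).
  x = 8: rhs = 1, matching y values: 1, 16 (2 points).
  x = 9: rhs = 10, matching y values: none (0 points).
  x = 10: rhs = 5, matching y values: none (0 points).
  x = 11: rhs = 9, matching y values: 3, 14 (2 points).
  x = 12: rhs = 11, matching y values: none (0 points).
  x = 13: rhs = 0, matching y values: 0 (1 points).
  x = 14: rhs = 16, matching y values: 4, 13 (2 points).
  x = 15: rhs = 14, matching y values: none (0 points).
  x = 16: rhs = 0, matching y values: 0 (1 points).
Total affine count: 11.
Full point count |E(F_17)| = 11 + 1 = 12.
Hasse bound: |12 − (17+1)| = |-6| = 6 ≤ 2√17 ≈ 8.2462 ✓.


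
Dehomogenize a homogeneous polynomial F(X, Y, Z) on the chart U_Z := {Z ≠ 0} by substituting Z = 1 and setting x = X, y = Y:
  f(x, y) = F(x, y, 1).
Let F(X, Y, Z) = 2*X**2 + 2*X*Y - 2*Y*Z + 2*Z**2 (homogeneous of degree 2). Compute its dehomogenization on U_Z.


f(x, y) = 2*x**2 + 2*x*y - 2*y + 2

On U_Z we set Z = 1. Each monomial c·X^i·Y^j·Z^k in F becomes c·x^i·y^j·1^k = c·x^i·y^j.
Substituting Z = 1: F(X, Y, 1) = 2*x**2 + 2*x*y - 2*y + 2.
Note: deg(f) ≤ deg(F) = 2; strict inequality happens when F is divisible by Z (lost terms).


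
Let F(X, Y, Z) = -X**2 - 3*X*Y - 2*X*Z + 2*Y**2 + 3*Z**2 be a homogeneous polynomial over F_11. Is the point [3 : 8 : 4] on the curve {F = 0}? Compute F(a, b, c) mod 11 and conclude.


F(3,8,4) ≡ 5 (mod 11); P is NOT on the curve.

Evaluate F(3, 8, 4) term-by-term (mod 11).
  -X**2 ↦ -1·9·1·1 = -9
  -3*X*Y ↦ -3·3·8·1 = -72
  -2*X*Z ↦ -2·3·1·4 = -24
  2*Y**2 ↦ 2·1·64·1 = 128
  3*Z**2 ↦ 3·1·1·16 = 48
Sum: F(3, 8, 4) = (-9) + (-72) + (-24) + (128) + (48) = 71.
Reducing mod 11: 71 ≡ 5 (mod 11).
Since F(a, b, c) ≡ 5 ≠ 0 (mod 11), P does NOT lie on the curve.


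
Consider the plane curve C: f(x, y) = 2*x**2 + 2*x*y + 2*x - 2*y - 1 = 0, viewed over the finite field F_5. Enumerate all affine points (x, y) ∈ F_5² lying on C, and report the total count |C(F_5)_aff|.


Affine F_5-points: {(0, 2), (2, 2), (3, 3), (4, 1)}; count = 4.

For each of the 25 pairs (x, y) ∈ F_5², evaluate f(x, y) mod 5. Record the zeros.
  x = 0: [0↦4, 1↦2, 2↦0, 3↦3, 4↦1]  zeros at y ∈ {2}
  x = 1: [0↦3, 1↦3, 2↦3, 3↦3, 4↦3]  zeros at y ∈ ∅
  x = 2: [0↦1, 1↦3, 2↦0, 3↦2, 4↦4]  zeros at y ∈ {2}
  x = 3: [0↦3, 1↦2, 2↦1, 3↦0, 4↦4]  zeros at y ∈ {3}
  x = 4: [0↦4, 1↦0, 2↦1, 3↦2, 4↦3]  zeros at y ∈ {1}
Collecting zeros: affine points = {(0, 2), (2, 2), (3, 3), (4, 1)}.
Total count |C(F_5)_aff| = 4.


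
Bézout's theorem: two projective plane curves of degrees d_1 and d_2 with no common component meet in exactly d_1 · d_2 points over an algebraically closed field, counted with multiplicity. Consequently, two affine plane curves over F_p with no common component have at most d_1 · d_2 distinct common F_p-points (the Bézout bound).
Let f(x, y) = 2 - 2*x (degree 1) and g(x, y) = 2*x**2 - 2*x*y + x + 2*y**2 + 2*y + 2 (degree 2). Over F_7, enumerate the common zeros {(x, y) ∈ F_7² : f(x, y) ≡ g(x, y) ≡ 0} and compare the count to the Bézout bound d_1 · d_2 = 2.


Common zeros: {(1, 1), (1, 6)}; count = 2; Bézout bound = 2.

deg(f) = 1, deg(g) = 2, so Bézout bound = 2.
Scan x ∈ F_7. For each x, list the y ∈ F_7 with f(x, y) ≡ 0 and those with g(x, y) ≡ 0 (mod 7); the common zeros in that column are the intersection.
  x = 0: f ≡ 0 at y ∈ ∅; g ≡ 0 at y ∈ {2, 4}; common: ∅.
  x = 1: f ≡ 0 at y ∈ {0, 1, 2, 3, 4, 5, 6}; g ≡ 0 at y ∈ {1, 6}; common: {1, 6}.
  x = 2: f ≡ 0 at y ∈ ∅; g ≡ 0 at y ∈ ∅; common: ∅.
  x = 3: f ≡ 0 at y ∈ ∅; g ≡ 0 at y ∈ {1}; common: ∅.
  x = 4: f ≡ 0 at y ∈ ∅; g ≡ 0 at y ∈ ∅; common: ∅.
  x = 5: f ≡ 0 at y ∈ ∅; g ≡ 0 at y ∈ {2}; common: ∅.
  x = 6: f ≡ 0 at y ∈ ∅; g ≡ 0 at y ∈ ∅; common: ∅.
Collecting: common zeros = {(1, 1), (1, 6)}, so the count is 2.
Comparison with the Bézout bound: 2 ≤ 2 = deg(f)·deg(g), as expected for curves with no common component (the bound is attained).


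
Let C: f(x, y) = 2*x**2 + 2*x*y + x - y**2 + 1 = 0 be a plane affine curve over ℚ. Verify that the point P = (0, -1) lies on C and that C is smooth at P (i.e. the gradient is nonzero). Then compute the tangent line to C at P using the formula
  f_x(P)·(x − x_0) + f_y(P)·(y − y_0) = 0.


Tangent line at P: -x + 2*y + 2 = 0.

Step 1: f(0, -1) = 0, so P lies on C.
Step 2: partial derivatives
  f_x(x, y) = 4*x + 2*y + 1, f_y(x, y) = 2*x - 2*y.
  f_x(P) = -1, f_y(P) = 2 (gradient nonzero, so P is smooth).
Step 3: tangent line at P: -1·(x − 0) + 2·(y − -1) = 0.
Expanding: -x + 2*y + 2 = 0.


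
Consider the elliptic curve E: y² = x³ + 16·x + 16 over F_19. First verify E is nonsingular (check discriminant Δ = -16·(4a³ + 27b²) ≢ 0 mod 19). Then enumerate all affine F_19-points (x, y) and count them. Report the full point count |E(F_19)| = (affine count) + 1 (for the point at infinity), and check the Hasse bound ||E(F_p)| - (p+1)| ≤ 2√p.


Affine points = {(0, 4), (0, 15), (4, 7), (4, 12), (6, 9), (6, 10), (10, 6), (10, 13), (12, 6), (12, 13), (14, 1), (14, 18), (16, 6), (16, 13)}; affine count = 14; |E(F_19)| = 15.

Discriminant check: Δ ∝ 4a³ + 27b² = 4·16³ + 27·16² = 4·4096 + 27·256 ≡ 2 (mod 19). Nonzero ⇒ E is nonsingular.
For each x ∈ F_19, compute rhs = x³ + 16·x + 16 mod 19, then count y ∈ F_19 with y² ≡ rhs.
  x = 0: rhs = 16, matching y values: 4, 15 (2 points).
  x = 1: rhs = 14, matching y values: none (0 points).
  x = 2: rhs = 18, matching y values: none (0 points).
  x = 3: rhs = 15, matching y values: none (0 points).
  x = 4: rhs = 11, matching y values: 7, 12 (2 points).
  x = 5: rhs = 12, matching y values: none (0 points).
  x = 6: rhs = 5, matching y values: 9, 10 (2 points).
  x = 7: rhs = 15, matching y values: none (0 points).
  x = 8: rhs = 10, matching y values: none (0 points).
  x = 9: rhs = 15, matching y values: none (0 points).
  x = 10: rhs = 17, matching y values: 6, 13 (2 points).
  x = 11: rhs = 3, matching y values: none (0 points).
  x = 12: rhs = 17, matching y values: 6, 13 (2 points).
  x = 13: rhs = 8, matching y values: none (0 points).
  x = 14: rhs = 1, matching y values: 1, 18 (2 points).
  x = 15: rhs = 2, matching y values: none (0 points).
  x = 16: rhs = 17, matching y values: 6, 13 (2 points).
  x = 17: rhs = 14, matching y values: none (0 points).
  x = 18: rhs = 18, matching y values: none (0 points).
Total affine count: 14.
Full point count |E(F_19)| = 14 + 1 = 15.
Hasse bound: |15 − (19+1)| = |-5| = 5 ≤ 2√19 ≈ 8.7178 ✓.


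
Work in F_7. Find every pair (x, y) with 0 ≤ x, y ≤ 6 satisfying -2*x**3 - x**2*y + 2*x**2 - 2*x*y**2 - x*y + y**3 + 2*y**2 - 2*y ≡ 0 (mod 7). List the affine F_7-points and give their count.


Affine F_7-points: {(0, 0), (1, 0), (1, 2), (1, 5), (4, 3), (4, 5), (5, 4), (6, 1)}; count = 8.

For each of the 49 pairs (x, y) ∈ F_7², evaluate f(x, y) mod 7. Record the zeros.
  x = 0: [0↦0, 1↦1, 2↦5, 3↦4, 4↦4, 5↦4, 6↦3]  zeros at y ∈ {0}
  x = 1: [0↦0, 1↦4, 2↦0, 3↦1, 4↦6, 5↦0, 6↦3]  zeros at y ∈ {0, 2, 5}
  x = 2: [0↦6, 1↦4, 2↦4, 3↦5, 4↦6, 5↦6, 6↦4]  zeros at y ∈ ∅
  x = 3: [0↦6, 1↦3, 2↦5, 3↦4, 4↦6, 5↦3, 6↦1]  zeros at y ∈ ∅
  x = 4: [0↦2, 1↦3, 2↦5, 3↦0, 4↦1, 5↦0, 6↦3]  zeros at y ∈ {3, 5}
  x = 5: [0↦3, 1↦6, 2↦6, 3↦2, 4↦0, 5↦6, 6↦5]  zeros at y ∈ {4}
  x = 6: [0↦4, 1↦0, 2↦3, 3↦5, 4↦5, 5↦2, 6↦2]  zeros at y ∈ {1}
Collecting zeros: affine points = {(0, 0), (1, 0), (1, 2), (1, 5), (4, 3), (4, 5), (5, 4), (6, 1)}.
Total count |C(F_7)_aff| = 8.


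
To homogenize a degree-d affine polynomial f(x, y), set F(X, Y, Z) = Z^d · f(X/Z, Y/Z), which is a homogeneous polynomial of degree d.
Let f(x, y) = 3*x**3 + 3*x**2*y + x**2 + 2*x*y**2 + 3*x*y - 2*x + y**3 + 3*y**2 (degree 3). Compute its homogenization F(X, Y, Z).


F(X, Y, Z) = 3*X**3 + 3*X**2*Y + X**2*Z + 2*X*Y**2 + 3*X*Y*Z - 2*X*Z**2 + Y**3 + 3*Y**2*Z

deg(f) = 3.
Substitute x = X/Z, y = Y/Z into f, then multiply by Z^3.
  monomial 3·x^3·y^0 ↦ 3·X^3·Y^0·Z^0.
  monomial 3·x^2·y^1 ↦ 3·X^2·Y^1·Z^0.
  monomial 1·x^2·y^0 ↦ 1·X^2·Y^0·Z^1.
  monomial 2·x^1·y^2 ↦ 2·X^1·Y^2·Z^0.
  monomial 3·x^1·y^1 ↦ 3·X^1·Y^1·Z^1.
  monomial -2·x^1·y^0 ↦ -2·X^1·Y^0·Z^2.
  monomial 1·x^0·y^3 ↦ 1·X^0·Y^3·Z^0.
  monomial 3·x^0·y^2 ↦ 3·X^0·Y^2·Z^1.
Collecting: F(X, Y, Z) = 3*X**3 + 3*X**2*Y + X**2*Z + 2*X*Y**2 + 3*X*Y*Z - 2*X*Z**2 + Y**3 + 3*Y**2*Z.


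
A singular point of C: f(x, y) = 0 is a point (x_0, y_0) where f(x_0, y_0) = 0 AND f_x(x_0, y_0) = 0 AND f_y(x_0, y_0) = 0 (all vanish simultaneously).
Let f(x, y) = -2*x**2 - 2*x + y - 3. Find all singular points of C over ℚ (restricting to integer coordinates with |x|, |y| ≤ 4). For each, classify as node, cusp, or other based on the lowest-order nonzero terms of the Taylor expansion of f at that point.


No singular points in the scanned grid; C is smooth there.

Compute partial derivatives:
  f_x = -4*x - 2.
  f_y = 1.
f_y = 1 is a nonzero constant, so f_y never vanishes: no point (x, y) can satisfy f = f_x = f_y = 0. In particular no (x, y) ∈ {−4, ..., 4}² is singular; the curve is smooth.


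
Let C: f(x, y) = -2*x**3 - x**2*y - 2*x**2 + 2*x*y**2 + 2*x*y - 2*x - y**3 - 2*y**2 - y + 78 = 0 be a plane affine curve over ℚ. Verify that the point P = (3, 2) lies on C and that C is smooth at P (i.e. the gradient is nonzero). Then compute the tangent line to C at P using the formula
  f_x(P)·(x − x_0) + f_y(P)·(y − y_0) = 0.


Tangent line at P: 204 - 68*x = 0.

Step 1: f(3, 2) = 0, so P lies on C.
Step 2: partial derivatives
  f_x(x, y) = -6*x**2 - 2*x*y - 4*x + 2*y**2 + 2*y - 2, f_y(x, y) = -x**2 + 4*x*y + 2*x - 3*y**2 - 4*y - 1.
  f_x(P) = -68, f_y(P) = 0 (gradient nonzero, so P is smooth).
Step 3: tangent line at P: -68·(x − 3) + 0·(y − 2) = 0.
Expanding: 204 - 68*x = 0.


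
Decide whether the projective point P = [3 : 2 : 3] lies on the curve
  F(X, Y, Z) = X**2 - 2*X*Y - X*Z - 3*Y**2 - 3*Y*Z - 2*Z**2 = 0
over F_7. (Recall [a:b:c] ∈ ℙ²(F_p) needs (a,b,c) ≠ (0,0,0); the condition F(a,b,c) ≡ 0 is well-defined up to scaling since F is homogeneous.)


F(3,2,3) ≡ 3 (mod 7); P is NOT on the curve.

Evaluate F(3, 2, 3) term-by-term (mod 7).
  X**2 ↦ 1·9·1·1 = 9
  -2*X*Y ↦ -2·3·2·1 = -12
  -X*Z ↦ -1·3·1·3 = -9
  -3*Y**2 ↦ -3·1·4·1 = -12
  -3*Y*Z ↦ -3·1·2·3 = -18
  -2*Z**2 ↦ -2·1·1·9 = -18
Sum: F(3, 2, 3) = (9) + (-12) + (-9) + (-12) + (-18) + (-18) = -60.
Reducing mod 7: -60 ≡ 3 (mod 7).
Since F(a, b, c) ≡ 3 ≠ 0 (mod 7), P does NOT lie on the curve.


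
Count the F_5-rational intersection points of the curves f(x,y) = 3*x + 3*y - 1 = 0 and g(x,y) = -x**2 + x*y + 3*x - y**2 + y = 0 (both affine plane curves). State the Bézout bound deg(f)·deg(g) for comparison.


Common zeros: {(3, 4)}; count = 1; Bézout bound = 2.

deg(f) = 1, deg(g) = 2, so Bézout bound = 2.
Scan x ∈ F_5. For each x, list the y ∈ F_5 with f(x, y) ≡ 0 and those with g(x, y) ≡ 0 (mod 5); the common zeros in that column are the intersection.
  x = 0: f ≡ 0 at y ∈ {2}; g ≡ 0 at y ∈ {0, 1}; common: ∅.
  x = 1: f ≡ 0 at y ∈ {1}; g ≡ 0 at y ∈ ∅; common: ∅.
  x = 2: f ≡ 0 at y ∈ {0}; g ≡ 0 at y ∈ ∅; common: ∅.
  x = 3: f ≡ 0 at y ∈ {4}; g ≡ 0 at y ∈ {0, 4}; common: {4}.
  x = 4: f ≡ 0 at y ∈ {3}; g ≡ 0 at y ∈ {1, 4}; common: ∅.
Collecting: common zeros = {(3, 4)}, so the count is 1.
Comparison with the Bézout bound: 1 ≤ 2 = deg(f)·deg(g), as expected for curves with no common component (the affine F_5-count falls short of the bound because intersections may lie at infinity, over extension fields, or carry multiplicity).


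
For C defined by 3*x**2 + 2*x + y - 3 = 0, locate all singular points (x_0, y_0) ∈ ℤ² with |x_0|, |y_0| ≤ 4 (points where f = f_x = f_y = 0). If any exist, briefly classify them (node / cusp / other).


No singular points in the scanned grid; C is smooth there.

Compute partial derivatives:
  f_x = 6*x + 2.
  f_y = 1.
f_y = 1 is a nonzero constant, so f_y never vanishes: no point (x, y) can satisfy f = f_x = f_y = 0. In particular no (x, y) ∈ {−4, ..., 4}² is singular; the curve is smooth.


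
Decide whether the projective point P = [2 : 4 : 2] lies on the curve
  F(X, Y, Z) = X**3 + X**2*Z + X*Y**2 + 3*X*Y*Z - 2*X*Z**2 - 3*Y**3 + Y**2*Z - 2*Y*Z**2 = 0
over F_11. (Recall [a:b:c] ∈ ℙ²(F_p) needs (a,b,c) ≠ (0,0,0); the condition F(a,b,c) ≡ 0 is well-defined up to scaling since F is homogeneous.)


F(2,4,2) ≡ 9 (mod 11); P is NOT on the curve.

Evaluate F(2, 4, 2) term-by-term (mod 11).
  X**3 ↦ 1·8·1·1 = 8
  X**2*Z ↦ 1·4·1·2 = 8
  X*Y**2 ↦ 1·2·16·1 = 32
  3*X*Y*Z ↦ 3·2·4·2 = 48
  -2*X*Z**2 ↦ -2·2·1·4 = -16
  -3*Y**3 ↦ -3·1·64·1 = -192
  Y**2*Z ↦ 1·1·16·2 = 32
  -2*Y*Z**2 ↦ -2·1·4·4 = -32
Sum: F(2, 4, 2) = (8) + (8) + (32) + (48) + (-16) + (-192) + (32) + (-32) = -112.
Reducing mod 11: -112 ≡ 9 (mod 11).
Since F(a, b, c) ≡ 9 ≠ 0 (mod 11), P does NOT lie on the curve.


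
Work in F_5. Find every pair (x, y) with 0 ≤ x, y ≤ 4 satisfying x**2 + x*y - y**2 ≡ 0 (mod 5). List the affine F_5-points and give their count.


Affine F_5-points: {(0, 0), (1, 3), (2, 1), (3, 4), (4, 2)}; count = 5.

For each of the 25 pairs (x, y) ∈ F_5², evaluate f(x, y) mod 5. Record the zeros.
  x = 0: [0↦0, 1↦4, 2↦1, 3↦1, 4↦4]  zeros at y ∈ {0}
  x = 1: [0↦1, 1↦1, 2↦4, 3↦0, 4↦4]  zeros at y ∈ {3}
  x = 2: [0↦4, 1↦0, 2↦4, 3↦1, 4↦1]  zeros at y ∈ {1}
  x = 3: [0↦4, 1↦1, 2↦1, 3↦4, 4↦0]  zeros at y ∈ {4}
  x = 4: [0↦1, 1↦4, 2↦0, 3↦4, 4↦1]  zeros at y ∈ {2}
Collecting zeros: affine points = {(0, 0), (1, 3), (2, 1), (3, 4), (4, 2)}.
Total count |C(F_5)_aff| = 5.


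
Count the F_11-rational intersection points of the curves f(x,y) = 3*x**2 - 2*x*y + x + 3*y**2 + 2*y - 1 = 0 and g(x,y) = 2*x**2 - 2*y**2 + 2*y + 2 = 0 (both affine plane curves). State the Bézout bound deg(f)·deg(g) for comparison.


Common zeros: {(0, 4), (10, 10)}; count = 2; Bézout bound = 4.

deg(f) = 2, deg(g) = 2, so Bézout bound = 4.
Scan x ∈ F_11. For each x, list the y ∈ F_11 with f(x, y) ≡ 0 and those with g(x, y) ≡ 0 (mod 11); the common zeros in that column are the intersection.
  x = 0: f ≡ 0 at y ∈ {4, 10}; g ≡ 0 at y ∈ {4, 8}; common: {4}.
  x = 1: f ≡ 0 at y ∈ ∅; g ≡ 0 at y ∈ {2, 10}; common: ∅.
  x = 2: f ≡ 0 at y ∈ ∅; g ≡ 0 at y ∈ ∅; common: ∅.
  x = 3: f ≡ 0 at y ∈ {2, 3}; g ≡ 0 at y ∈ ∅; common: ∅.
  x = 4: f ≡ 0 at y ∈ ∅; g ≡ 0 at y ∈ {3, 9}; common: ∅.
  x = 5: f ≡ 0 at y ∈ ∅; g ≡ 0 at y ∈ ∅; common: ∅.
  x = 6: f ≡ 0 at y ∈ {3, 4}; g ≡ 0 at y ∈ ∅; common: ∅.
  x = 7: f ≡ 0 at y ∈ ∅; g ≡ 0 at y ∈ {3, 9}; common: ∅.
  x = 8: f ≡ 0 at y ∈ ∅; g ≡ 0 at y ∈ ∅; common: ∅.
  x = 9: f ≡ 0 at y ∈ {2, 7}; g ≡ 0 at y ∈ ∅; common: ∅.
  x = 10: f ≡ 0 at y ∈ {7, 10}; g ≡ 0 at y ∈ {2, 10}; common: {10}.
Collecting: common zeros = {(0, 4), (10, 10)}, so the count is 2.
Comparison with the Bézout bound: 2 ≤ 4 = deg(f)·deg(g), as expected for curves with no common component (the affine F_11-count falls short of the bound because intersections may lie at infinity, over extension fields, or carry multiplicity).


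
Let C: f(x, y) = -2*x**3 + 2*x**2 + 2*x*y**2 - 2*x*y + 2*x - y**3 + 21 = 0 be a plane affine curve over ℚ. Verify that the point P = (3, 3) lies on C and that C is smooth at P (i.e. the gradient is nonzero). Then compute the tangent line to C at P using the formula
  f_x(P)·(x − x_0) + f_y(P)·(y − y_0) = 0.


Tangent line at P: -28*x + 3*y + 75 = 0.

Step 1: f(3, 3) = 0, so P lies on C.
Step 2: partial derivatives
  f_x(x, y) = -6*x**2 + 4*x + 2*y**2 - 2*y + 2, f_y(x, y) = 4*x*y - 2*x - 3*y**2.
  f_x(P) = -28, f_y(P) = 3 (gradient nonzero, so P is smooth).
Step 3: tangent line at P: -28·(x − 3) + 3·(y − 3) = 0.
Expanding: -28*x + 3*y + 75 = 0.


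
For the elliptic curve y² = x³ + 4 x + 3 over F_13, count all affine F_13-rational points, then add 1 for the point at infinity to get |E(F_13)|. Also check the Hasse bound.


Affine points = {(0, 4), (0, 9), (3, 4), (3, 9), (6, 3), (6, 10), (7, 6), (7, 7), (8, 1), (8, 12), (9, 1), (9, 12), (10, 4), (10, 9), (11, 0)}; affine count = 15; |E(F_13)| = 16.

Discriminant check: Δ ∝ 4a³ + 27b² = 4·4³ + 27·3² = 4·64 + 27·9 ≡ 5 (mod 13). Nonzero ⇒ E is nonsingular.
For each x ∈ F_13, compute rhs = x³ + 4·x + 3 mod 13, then count y ∈ F_13 with y² ≡ rhs.
  x = 0: rhs = 3, matching y values: 4, 9 (2 points).
  x = 1: rhs = 8, matching y values: none (0 points).
  x = 2: rhs = 6, matching y values: none (0 points).
  x = 3: rhs = 3, matching y values: 4, 9 (2 points).
  x = 4: rhs = 5, matching y values: none (0 points).
  x = 5: rhs = 5, matching y values: none (0 points).
  x = 6: rhs = 9, matching y values: 3, 10 (2 points).
  x = 7: rhs = 10, matching y values: 6, 7 (2 points).
  x = 8: rhs = 1, matching y values: 1, 12 (2 points).
  x = 9: rhs = 1, matching y values: 1, 12 (2 points).
  x = 10: rhs = 3, matching y values: 4, 9 (2 points).
  x = 11: rhs = 0, matching y values: 0 (1 points).
  x = 12: rhs = 11, matching y values: none (0 points).
Total affine count: 15.
Full point count |E(F_13)| = 15 + 1 = 16.
Hasse bound: |16 − (13+1)| = |2| = 2 ≤ 2√13 ≈ 7.2111 ✓.


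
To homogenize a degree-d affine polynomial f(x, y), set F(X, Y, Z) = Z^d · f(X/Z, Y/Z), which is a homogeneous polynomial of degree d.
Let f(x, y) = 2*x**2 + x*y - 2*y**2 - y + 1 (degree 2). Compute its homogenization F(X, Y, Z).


F(X, Y, Z) = 2*X**2 + X*Y - 2*Y**2 - Y*Z + Z**2

deg(f) = 2.
Substitute x = X/Z, y = Y/Z into f, then multiply by Z^2.
  monomial 2·x^2·y^0 ↦ 2·X^2·Y^0·Z^0.
  monomial 1·x^1·y^1 ↦ 1·X^1·Y^1·Z^0.
  monomial -2·x^0·y^2 ↦ -2·X^0·Y^2·Z^0.
  monomial -1·x^0·y^1 ↦ -1·X^0·Y^1·Z^1.
  monomial 1·x^0·y^0 ↦ 1·X^0·Y^0·Z^2.
Collecting: F(X, Y, Z) = 2*X**2 + X*Y - 2*Y**2 - Y*Z + Z**2.


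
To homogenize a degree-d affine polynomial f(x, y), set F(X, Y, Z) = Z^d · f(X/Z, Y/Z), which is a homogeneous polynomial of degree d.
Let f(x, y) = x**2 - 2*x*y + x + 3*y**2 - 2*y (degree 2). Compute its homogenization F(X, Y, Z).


F(X, Y, Z) = X**2 - 2*X*Y + X*Z + 3*Y**2 - 2*Y*Z

deg(f) = 2.
Substitute x = X/Z, y = Y/Z into f, then multiply by Z^2.
  monomial 1·x^2·y^0 ↦ 1·X^2·Y^0·Z^0.
  monomial -2·x^1·y^1 ↦ -2·X^1·Y^1·Z^0.
  monomial 1·x^1·y^0 ↦ 1·X^1·Y^0·Z^1.
  monomial 3·x^0·y^2 ↦ 3·X^0·Y^2·Z^0.
  monomial -2·x^0·y^1 ↦ -2·X^0·Y^1·Z^1.
Collecting: F(X, Y, Z) = X**2 - 2*X*Y + X*Z + 3*Y**2 - 2*Y*Z.


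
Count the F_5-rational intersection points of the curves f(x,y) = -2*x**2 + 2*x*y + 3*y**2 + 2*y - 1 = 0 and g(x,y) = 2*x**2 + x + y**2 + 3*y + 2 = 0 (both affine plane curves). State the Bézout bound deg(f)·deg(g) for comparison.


Common zeros: {(0, 4)}; count = 1; Bézout bound = 4.

deg(f) = 2, deg(g) = 2, so Bézout bound = 4.
Scan x ∈ F_5. For each x, list the y ∈ F_5 with f(x, y) ≡ 0 and those with g(x, y) ≡ 0 (mod 5); the common zeros in that column are the intersection.
  x = 0: f ≡ 0 at y ∈ {2, 4}; g ≡ 0 at y ∈ {3, 4}; common: {4}.
  x = 1: f ≡ 0 at y ∈ ∅; g ≡ 0 at y ∈ {0, 2}; common: ∅.
  x = 2: f ≡ 0 at y ∈ {1, 2}; g ≡ 0 at y ∈ {3, 4}; common: ∅.
  x = 3: f ≡ 0 at y ∈ ∅; g ≡ 0 at y ∈ ∅; common: ∅.
  x = 4: f ≡ 0 at y ∈ {1, 4}; g ≡ 0 at y ∈ ∅; common: ∅.
Collecting: common zeros = {(0, 4)}, so the count is 1.
Comparison with the Bézout bound: 1 ≤ 4 = deg(f)·deg(g), as expected for curves with no common component (the affine F_5-count falls short of the bound because intersections may lie at infinity, over extension fields, or carry multiplicity).


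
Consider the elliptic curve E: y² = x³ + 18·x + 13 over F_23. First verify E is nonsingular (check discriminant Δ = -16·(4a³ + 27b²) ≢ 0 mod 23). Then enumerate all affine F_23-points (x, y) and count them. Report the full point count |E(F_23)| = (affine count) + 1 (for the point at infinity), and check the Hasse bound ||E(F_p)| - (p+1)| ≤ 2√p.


Affine points = {(0, 6), (0, 17), (1, 3), (1, 20), (3, 5), (3, 18), (8, 5), (8, 18), (11, 1), (11, 22), (12, 5), (12, 18), (13, 11), (13, 12), (15, 1), (15, 22), (16, 2), (16, 21), (20, 1), (20, 22)}; affine count = 20; |E(F_23)| = 21.

Discriminant check: Δ ∝ 4a³ + 27b² = 4·18³ + 27·13² = 4·5832 + 27·169 ≡ 15 (mod 23). Nonzero ⇒ E is nonsingular.
For each x ∈ F_23, compute rhs = x³ + 18·x + 13 mod 23, then count y ∈ F_23 with y² ≡ rhs.
  x = 0: rhs = 13, matching y values: 6, 17 (2 points).
  x = 1: rhs = 9, matching y values: 3, 20 (2 points).
  x = 2: rhs = 11, matching y values: none (0 points).
  x = 3: rhs = 2, matching y values: 5, 18 (2 points).
  x = 4: rhs = 11, matching y values: none (0 points).
  x = 5: rhs = 21, matching y values: none (0 points).
  x = 6: rhs = 15, matching y values: none (0 points).
  x = 7: rhs = 22, matching y values: none (0 points).
  x = 8: rhs = 2, matching y values: 5, 18 (2 points).
  x = 9: rhs = 7, matching y values: none (0 points).
  x = 10: rhs = 20, matching y values: none (0 points).
  x = 11: rhs = 1, matching y values: 1, 22 (2 points).
  x = 12: rhs = 2, matching y values: 5, 18 (2 points).
  x = 13: rhs = 6, matching y values: 11, 12 (2 points).
  x = 14: rhs = 19, matching y values: none (0 points).
  x = 15: rhs = 1, matching y values: 1, 22 (2 points).
  x = 16: rhs = 4, matching y values: 2, 21 (2 points).
  x = 17: rhs = 11, matching y values: none (0 points).
  x = 18: rhs = 5, matching y values: none (0 points).
  x = 19: rhs = 15, matching y values: none (0 points).
  x = 20: rhs = 1, matching y values: 1, 22 (2 points).
  x = 21: rhs = 15, matching y values: none (0 points).
  x = 22: rhs = 17, matching y values: none (0 points).
Total affine count: 20.
Full point count |E(F_23)| = 20 + 1 = 21.
Hasse bound: |21 − (23+1)| = |-3| = 3 ≤ 2√23 ≈ 9.5917 ✓.


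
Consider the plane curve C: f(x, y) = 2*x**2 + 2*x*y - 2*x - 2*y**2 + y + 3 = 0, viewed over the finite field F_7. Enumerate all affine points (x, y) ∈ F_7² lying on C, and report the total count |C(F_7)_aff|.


Affine F_7-points: {(0, 5), (0, 6), (2, 0), (2, 6), (3, 2), (3, 5), (6, 0), (6, 3)}; count = 8.

For each of the 49 pairs (x, y) ∈ F_7², evaluate f(x, y) mod 7. Record the zeros.
  x = 0: [0↦3, 1↦2, 2↦4, 3↦2, 4↦3, 5↦0, 6↦0]  zeros at y ∈ {5, 6}
  x = 1: [0↦3, 1↦4, 2↦1, 3↦1, 4↦4, 5↦3, 6↦5]  zeros at y ∈ ∅
  x = 2: [0↦0, 1↦3, 2↦2, 3↦4, 4↦2, 5↦3, 6↦0]  zeros at y ∈ {0, 6}
  x = 3: [0↦1, 1↦6, 2↦0, 3↦4, 4↦4, 5↦0, 6↦6]  zeros at y ∈ {2, 5}
  x = 4: [0↦6, 1↦6, 2↦2, 3↦1, 4↦3, 5↦1, 6↦2]  zeros at y ∈ ∅
  x = 5: [0↦1, 1↦3, 2↦1, 3↦2, 4↦6, 5↦6, 6↦2]  zeros at y ∈ ∅
  x = 6: [0↦0, 1↦4, 2↦4, 3↦0, 4↦6, 5↦1, 6↦6]  zeros at y ∈ {0, 3}
Collecting zeros: affine points = {(0, 5), (0, 6), (2, 0), (2, 6), (3, 2), (3, 5), (6, 0), (6, 3)}.
Total count |C(F_7)_aff| = 8.


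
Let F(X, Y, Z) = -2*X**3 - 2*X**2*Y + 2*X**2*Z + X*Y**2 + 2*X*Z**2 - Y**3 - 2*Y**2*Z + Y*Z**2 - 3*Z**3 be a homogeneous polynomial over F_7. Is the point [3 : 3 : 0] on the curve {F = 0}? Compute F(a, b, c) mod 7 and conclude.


F(3,3,0) ≡ 4 (mod 7); P is NOT on the curve.

Evaluate F(3, 3, 0) term-by-term (mod 7).
  -2*X**3 ↦ -2·27·1·1 = -54
  -2*X**2*Y ↦ -2·9·3·1 = -54
  2*X**2*Z ↦ 2·9·1·0 = 0
  X*Y**2 ↦ 1·3·9·1 = 27
  2*X*Z**2 ↦ 2·3·1·0 = 0
  -Y**3 ↦ -1·1·27·1 = -27
  -2*Y**2*Z ↦ -2·1·9·0 = 0
  Y*Z**2 ↦ 1·1·3·0 = 0
  -3*Z**3 ↦ -3·1·1·0 = 0
Sum: F(3, 3, 0) = (-54) + (-54) + (0) + (27) + (0) + (-27) + (0) + (0) + (0) = -108.
Reducing mod 7: -108 ≡ 4 (mod 7).
Since F(a, b, c) ≡ 4 ≠ 0 (mod 7), P does NOT lie on the curve.


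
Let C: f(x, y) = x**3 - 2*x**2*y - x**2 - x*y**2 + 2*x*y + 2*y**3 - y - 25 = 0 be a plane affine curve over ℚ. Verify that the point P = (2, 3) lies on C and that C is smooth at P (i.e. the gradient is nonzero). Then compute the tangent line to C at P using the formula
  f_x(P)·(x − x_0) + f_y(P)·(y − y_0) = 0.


Tangent line at P: -19*x + 37*y - 73 = 0.

Step 1: f(2, 3) = 0, so P lies on C.
Step 2: partial derivatives
  f_x(x, y) = 3*x**2 - 4*x*y - 2*x - y**2 + 2*y, f_y(x, y) = -2*x**2 - 2*x*y + 2*x + 6*y**2 - 1.
  f_x(P) = -19, f_y(P) = 37 (gradient nonzero, so P is smooth).
Step 3: tangent line at P: -19·(x − 2) + 37·(y − 3) = 0.
Expanding: -19*x + 37*y - 73 = 0.


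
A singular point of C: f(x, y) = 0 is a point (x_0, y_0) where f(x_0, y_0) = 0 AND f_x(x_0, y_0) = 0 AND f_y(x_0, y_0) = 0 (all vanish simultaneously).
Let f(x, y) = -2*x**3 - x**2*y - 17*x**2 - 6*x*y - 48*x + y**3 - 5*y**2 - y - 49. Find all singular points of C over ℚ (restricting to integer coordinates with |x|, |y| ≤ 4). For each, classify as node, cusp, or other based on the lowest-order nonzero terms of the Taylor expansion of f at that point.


Singular points: {(-3, 2)}; classification: node.

Compute partial derivatives:
  f_x = -6*x**2 - 2*x*y - 34*x - 6*y - 48.
  f_y = -x**2 - 6*x + 3*y**2 - 10*y - 1.
Scan x_0 ∈ {−4, ..., 4}. For each x_0, f_y(x_0, y) is a polynomial in y; find its integer roots y ∈ {−4, ..., 4}, then test f_x and f at those candidates.
  x = -4: f_y(-4, y) = 3*y**2 - 10*y + 7; vanishes at y ∈ {1}. (-4, 1): f_x = -6 ≠ 0.
  x = -3: f_y(-3, y) = 3*y**2 - 10*y + 8; vanishes at y ∈ {2}. (-3, 2): f_x = 0, f = 0 — SINGULAR.
  x = -2: f_y(-2, y) = 3*y**2 - 10*y + 7; vanishes at y ∈ {1}. (-2, 1): f_x = -6 ≠ 0.
  x = -1: f_y(-1, y) = 3*y**2 - 10*y + 4; no integer root y with |y| ≤ 4.
  x = 0: f_y(0, y) = 3*y**2 - 10*y - 1; no integer root y with |y| ≤ 4.
  x = 1: f_y(1, y) = 3*y**2 - 10*y - 8; vanishes at y ∈ {4}. (1, 4): f_x = -120 ≠ 0.
  x = 2: f_y(2, y) = 3*y**2 - 10*y - 17; no integer root y with |y| ≤ 4.
  x = 3: f_y(3, y) = 3*y**2 - 10*y - 28; no integer root y with |y| ≤ 4.
  x = 4: f_y(4, y) = 3*y**2 - 10*y - 41; no integer root y with |y| ≤ 4.
Only singular point on the grid: (-3, 2).
Classify: substitute x = -3 + u, y = 2 + v and expand: f = -2*u**3 - u**2*v - u**2 + v**3 + v**2.
No constant or linear terms (consistent with a singular point). Quadratic part: -u**2 + v**2. Cubic part: -2*u**3 - u**2*v + v**3.
The quadratic part v**2 - u**2 = (v − u)(v + u) splits into two distinct linear factors, so there are two distinct tangent lines y − 2 = ±(x − -3) — this is a node (ordinary double point).
Classification: node.


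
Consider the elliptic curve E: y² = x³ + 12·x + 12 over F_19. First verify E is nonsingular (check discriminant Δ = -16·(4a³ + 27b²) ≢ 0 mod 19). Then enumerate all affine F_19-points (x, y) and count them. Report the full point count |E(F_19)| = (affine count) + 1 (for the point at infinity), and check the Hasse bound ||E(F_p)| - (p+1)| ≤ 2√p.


Affine points = {(1, 5), (1, 14), (2, 5), (2, 14), (5, 8), (5, 11), (10, 7), (10, 12), (13, 3), (13, 16), (14, 6), (14, 13), (16, 5), (16, 14)}; affine count = 14; |E(F_19)| = 15.

Discriminant check: Δ ∝ 4a³ + 27b² = 4·12³ + 27·12² = 4·1728 + 27·144 ≡ 8 (mod 19). Nonzero ⇒ E is nonsingular.
For each x ∈ F_19, compute rhs = x³ + 12·x + 12 mod 19, then count y ∈ F_19 with y² ≡ rhs.
  x = 0: rhs = 12, matching y values: none (0 points).
  x = 1: rhs = 6, matching y values: 5, 14 (2 points).
  x = 2: rhs = 6, matching y values: 5, 14 (2 points).
  x = 3: rhs = 18, matching y values: none (0 points).
  x = 4: rhs = 10, matching y values: none (0 points).
  x = 5: rhs = 7, matching y values: 8, 11 (2 points).
  x = 6: rhs = 15, matching y values: none (0 points).
  x = 7: rhs = 2, matching y values: none (0 points).
  x = 8: rhs = 12, matching y values: none (0 points).
  x = 9: rhs = 13, matching y values: none (0 points).
  x = 10: rhs = 11, matching y values: 7, 12 (2 points).
  x = 11: rhs = 12, matching y values: none (0 points).
  x = 12: rhs = 3, matching y values: none (0 points).
  x = 13: rhs = 9, matching y values: 3, 16 (2 points).
  x = 14: rhs = 17, matching y values: 6, 13 (2 points).
  x = 15: rhs = 14, matching y values: none (0 points).
  x = 16: rhs = 6, matching y values: 5, 14 (2 points).
  x = 17: rhs = 18, matching y values: none (0 points).
  x = 18: rhs = 18, matching y values: none (0 points).
Total affine count: 14.
Full point count |E(F_19)| = 14 + 1 = 15.
Hasse bound: |15 − (19+1)| = |-5| = 5 ≤ 2√19 ≈ 8.7178 ✓.
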